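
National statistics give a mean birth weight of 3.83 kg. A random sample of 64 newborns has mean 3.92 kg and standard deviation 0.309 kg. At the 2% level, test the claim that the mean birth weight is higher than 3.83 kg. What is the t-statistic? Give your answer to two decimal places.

H0: μ = 3.83; H1: μ > 3.83 (one-sample t-test, right-tailed).
t = (x̄ − μ₀)/(s/√n) = (3.92 − 3.83)/(0.309/√64) = 2.33
df = n − 1 = 63
p-value = P(T ≥ 2.33) ≈ 0.0115
Since p ≈ 0.0115 < α = 0.02, reject H0; the evidence is statistically significant.

2.33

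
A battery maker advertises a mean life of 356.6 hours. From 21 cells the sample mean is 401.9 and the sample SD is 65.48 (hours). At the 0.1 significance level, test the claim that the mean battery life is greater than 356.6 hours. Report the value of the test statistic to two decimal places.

H0: μ = 356.6; H1: μ > 356.6 (one-sample t-test, right-tailed).
t = (x̄ − μ₀)/(s/√n) = (401.9 − 356.6)/(65.48/√21) = 3.17
df = n − 1 = 20
p-value = P(T ≥ 3.17) ≈ 0.002
Since p ≈ 0.002 < α = 0.1, reject H0; the data support H1.

3.17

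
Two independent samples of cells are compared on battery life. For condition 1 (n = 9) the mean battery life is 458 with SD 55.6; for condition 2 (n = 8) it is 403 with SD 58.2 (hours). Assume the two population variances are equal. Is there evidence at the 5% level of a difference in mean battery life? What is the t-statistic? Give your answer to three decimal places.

Let group 1 = condition 1, group 2 = condition 2. H0: μ_1 = μ_2; H1: μ_1 ≠ μ_2 (two-sample pooled-variance t-test, two-sided).
s_p² = [(9−1)·55.6² + (8−1)·58.2²]/(9+8−2) = 3229.44
t = (458 − 403)/√[3229.44·(1/9 + 1/8)] = 1.992
df = n₁ + n₂ − 2 = 15
Two-sided p-value ≈ 0.0649
Since p ≈ 0.0649 > α = 0.05, fail to reject H0; the evidence is not statistically significant.

1.992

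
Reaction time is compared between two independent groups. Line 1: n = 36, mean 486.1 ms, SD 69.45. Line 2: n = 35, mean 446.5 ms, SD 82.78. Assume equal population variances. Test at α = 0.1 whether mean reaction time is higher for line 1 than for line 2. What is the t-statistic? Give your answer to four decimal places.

Let group 1 = line 1, group 2 = line 2. H0: μ_1 = μ_2; H1: μ_1 > μ_2 (two-sample pooled-variance t-test, right-tailed).
s_p² = [(36−1)·69.45² + (35−1)·82.78²]/(36+35−2) = 5823.21
t = (486.1 − 446.5)/√[5823.21·(1/36 + 1/35)] = 2.1861
df = n₁ + n₂ − 2 = 69
p-value = P(T ≥ 2.1861) ≈ 0.016
Since p ≈ 0.016 < α = 0.1, reject H0; the evidence is statistically significant.

2.1861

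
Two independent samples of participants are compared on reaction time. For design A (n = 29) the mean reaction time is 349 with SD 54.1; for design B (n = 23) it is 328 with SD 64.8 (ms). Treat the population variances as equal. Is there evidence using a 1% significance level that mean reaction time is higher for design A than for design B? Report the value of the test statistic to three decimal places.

Let group 1 = design A, group 2 = design B. H0: μ_1 = μ_2; H1: μ_1 > μ_2 (two-sample pooled-variance t-test, right-tailed).
s_p² = [(29−1)·54.1² + (23−1)·64.8²]/(29+23−2) = 3486.59
t = (349 − 328)/√[3486.59·(1/29 + 1/23)] = 1.274
df = n₁ + n₂ − 2 = 50
p-value = P(T ≥ 1.274) ≈ 0.104
Since p ≈ 0.104 > α = 0.01, fail to reject H0; the evidence is not statistically significant.

1.274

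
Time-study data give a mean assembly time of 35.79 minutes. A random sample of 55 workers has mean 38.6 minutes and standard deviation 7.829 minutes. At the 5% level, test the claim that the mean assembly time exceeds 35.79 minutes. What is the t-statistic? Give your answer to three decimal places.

2.662

H0: μ = 35.79; H1: μ > 35.79 (one-sample t-test, right-tailed).
t = (x̄ − μ₀)/(s/√n) = (38.6 − 35.79)/(7.829/√55) = 2.662
df = n − 1 = 54
p-value = P(T ≥ 2.662) ≈ 0.005
Since p ≈ 0.005 < α = 0.05, reject H0; the evidence is statistically significant.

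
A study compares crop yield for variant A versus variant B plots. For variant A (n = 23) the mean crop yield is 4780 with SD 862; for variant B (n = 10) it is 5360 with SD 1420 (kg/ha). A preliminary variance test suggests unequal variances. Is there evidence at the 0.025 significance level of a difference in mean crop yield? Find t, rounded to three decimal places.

-1.199

Let group 1 = variant A, group 2 = variant B. H0: μ_1 = μ_2; H1: μ_1 ≠ μ_2 (Welch's two-sample t-test, two-sided).
t = (x̄_1 − x̄_2)/√(s_1²/n_1 + s_2²/n_2) = (4780 − 5360)/√(862²/23 + 1420²/10) = -1.199
Welch–Satterthwaite df ≈ 11.99
Two-sided p-value ≈ 0.254
Since p ≈ 0.254 > α = 0.025, fail to reject H0; the evidence is not statistically significant.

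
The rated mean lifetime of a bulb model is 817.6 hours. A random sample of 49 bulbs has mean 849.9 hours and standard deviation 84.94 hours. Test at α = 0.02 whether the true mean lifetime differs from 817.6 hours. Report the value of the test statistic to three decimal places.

H0: μ = 817.6; H1: μ ≠ 817.6 (one-sample t-test, two-sided).
t = (x̄ − μ₀)/(s/√n) = (849.9 − 817.6)/(84.94/√49) = 2.662
df = n − 1 = 48
Two-sided p-value ≈ 0.0105
Since p ≈ 0.0105 < α = 0.02, reject H0; the data support H1.

2.662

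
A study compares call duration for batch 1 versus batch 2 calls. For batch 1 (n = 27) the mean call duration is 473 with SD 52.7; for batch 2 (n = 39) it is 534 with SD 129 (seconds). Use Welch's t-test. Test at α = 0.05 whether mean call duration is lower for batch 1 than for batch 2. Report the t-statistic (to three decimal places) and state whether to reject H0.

Let group 1 = batch 1, group 2 = batch 2. H0: μ_1 = μ_2; H1: μ_1 < μ_2 (Welch's two-sample t-test, left-tailed).
t = (x̄_1 − x̄_2)/√(s_1²/n_1 + s_2²/n_2) = (473 − 534)/√(52.7²/27 + 129²/39) = -2.651
Welch–Satterthwaite df ≈ 53.95
p-value = P(T ≤ -2.651) ≈ 0.0053
Since p ≈ 0.0053 < α = 0.05, reject H0; the evidence is statistically significant.

t = -2.651; reject H0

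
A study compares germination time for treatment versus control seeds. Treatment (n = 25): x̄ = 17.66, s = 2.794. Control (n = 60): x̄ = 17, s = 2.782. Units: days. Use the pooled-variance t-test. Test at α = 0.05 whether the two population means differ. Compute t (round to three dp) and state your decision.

Let group 1 = treatment, group 2 = control. H0: μ_1 = μ_2; H1: μ_1 ≠ μ_2 (two-sample pooled-variance t-test, two-sided).
s_p² = [(25−1)·2.794² + (60−1)·2.782²]/(25+60−2) = 7.75887
t = (17.66 − 17)/√[7.75887·(1/25 + 1/60)] = 0.995
df = n₁ + n₂ − 2 = 83
Two-sided p-value ≈ 0.3225
Since p ≈ 0.3225 > α = 0.05, fail to reject H0; the evidence is not statistically significant.

t = 0.995; fail to reject H0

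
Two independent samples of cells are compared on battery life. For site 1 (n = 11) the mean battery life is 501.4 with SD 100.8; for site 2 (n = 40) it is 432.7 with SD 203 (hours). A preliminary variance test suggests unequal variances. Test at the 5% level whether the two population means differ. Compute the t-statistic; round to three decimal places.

1.554

Let group 1 = site 1, group 2 = site 2. H0: μ_1 = μ_2; H1: μ_1 ≠ μ_2 (Welch's two-sample t-test, two-sided).
t = (x̄_1 − x̄_2)/√(s_1²/n_1 + s_2²/n_2) = (501.4 − 432.7)/√(100.8²/11 + 203²/40) = 1.554
Welch–Satterthwaite df ≈ 33.93
Two-sided p-value ≈ 0.1294
Since p ≈ 0.1294 > α = 0.05, fail to reject H0; the evidence is not statistically significant.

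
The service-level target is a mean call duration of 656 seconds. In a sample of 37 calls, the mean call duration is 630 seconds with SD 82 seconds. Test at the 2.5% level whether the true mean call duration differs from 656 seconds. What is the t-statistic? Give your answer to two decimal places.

H0: μ = 656; H1: μ ≠ 656 (one-sample t-test, two-sided).
t = (x̄ − μ₀)/(s/√n) = (630 − 656)/(82/√37) = -1.93
df = n − 1 = 36
Two-sided p-value ≈ 0.062
Since p ≈ 0.062 > α = 0.025, fail to reject H0; the evidence is not statistically significant.

-1.93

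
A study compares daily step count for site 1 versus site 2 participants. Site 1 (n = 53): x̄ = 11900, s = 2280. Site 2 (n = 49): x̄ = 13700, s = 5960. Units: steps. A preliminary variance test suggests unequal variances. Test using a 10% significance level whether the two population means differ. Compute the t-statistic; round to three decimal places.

-1.984

Let group 1 = site 1, group 2 = site 2. H0: μ_1 = μ_2; H1: μ_1 ≠ μ_2 (Welch's two-sample t-test, two-sided).
t = (x̄_1 − x̄_2)/√(s_1²/n_1 + s_2²/n_2) = (11900 − 13700)/√(2280²/53 + 5960²/49) = -1.984
Welch–Satterthwaite df ≈ 60.84
Two-sided p-value ≈ 0.052
Since p ≈ 0.052 < α = 0.1, reject H0; the evidence is statistically significant.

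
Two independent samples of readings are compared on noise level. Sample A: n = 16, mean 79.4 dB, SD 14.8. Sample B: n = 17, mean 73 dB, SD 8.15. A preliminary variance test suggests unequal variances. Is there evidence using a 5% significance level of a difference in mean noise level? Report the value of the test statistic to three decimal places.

1.526

Let group 1 = sample A, group 2 = sample B. H0: μ_1 = μ_2; H1: μ_1 ≠ μ_2 (Welch's two-sample t-test, two-sided).
t = (x̄_1 − x̄_2)/√(s_1²/n_1 + s_2²/n_2) = (79.4 − 73)/√(14.8²/16 + 8.15²/17) = 1.526
Welch–Satterthwaite df ≈ 23.03
Two-sided p-value ≈ 0.1407
Since p ≈ 0.1407 > α = 0.05, fail to reject H0; the data do not provide sufficient evidence against H0.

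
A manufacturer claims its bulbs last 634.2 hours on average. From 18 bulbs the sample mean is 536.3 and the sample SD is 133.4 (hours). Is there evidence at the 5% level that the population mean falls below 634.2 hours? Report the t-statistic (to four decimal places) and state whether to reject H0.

H0: μ = 634.2; H1: μ < 634.2 (one-sample t-test, left-tailed).
t = (x̄ − μ₀)/(s/√n) = (536.3 − 634.2)/(133.4/√18) = -3.1136
df = n − 1 = 17
p-value = P(T ≤ -3.1136) ≈ 0.003
Since p ≈ 0.003 < α = 0.05, reject H0; the evidence is statistically significant.

t = -3.1136; reject H0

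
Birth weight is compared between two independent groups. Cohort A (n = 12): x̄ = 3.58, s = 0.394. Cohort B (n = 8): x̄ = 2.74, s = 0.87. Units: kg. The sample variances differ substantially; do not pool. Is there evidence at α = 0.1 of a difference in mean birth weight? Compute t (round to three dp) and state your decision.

t = 2.561; reject H0

Let group 1 = cohort A, group 2 = cohort B. H0: μ_1 = μ_2; H1: μ_1 ≠ μ_2 (Welch's two-sample t-test, two-sided).
t = (x̄_1 − x̄_2)/√(s_1²/n_1 + s_2²/n_2) = (3.58 − 2.74)/√(0.394²/12 + 0.87²/8) = 2.561
Welch–Satterthwaite df ≈ 8.94
Two-sided p-value ≈ 0.0308
Since p ≈ 0.0308 < α = 0.1, reject H0; the data support H1.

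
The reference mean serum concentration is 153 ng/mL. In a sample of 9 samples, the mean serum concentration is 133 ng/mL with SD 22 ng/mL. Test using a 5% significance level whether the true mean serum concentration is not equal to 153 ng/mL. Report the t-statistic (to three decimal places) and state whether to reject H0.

t = -2.727; reject H0

H0: μ = 153; H1: μ ≠ 153 (one-sample t-test, two-sided).
t = (x̄ − μ₀)/(s/√n) = (133 − 153)/(22/√9) = -2.727
df = n − 1 = 8
Two-sided p-value ≈ 0.026
Since p ≈ 0.026 < α = 0.05, reject H0; the data support H1.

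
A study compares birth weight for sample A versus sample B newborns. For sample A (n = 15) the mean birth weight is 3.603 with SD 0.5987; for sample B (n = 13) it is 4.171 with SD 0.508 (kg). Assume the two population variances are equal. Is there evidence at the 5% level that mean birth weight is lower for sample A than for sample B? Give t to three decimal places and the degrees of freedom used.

t = -2.683, df = 26

Let group 1 = sample A, group 2 = sample B. H0: μ_1 = μ_2; H1: μ_1 < μ_2 (two-sample pooled-variance t-test, left-tailed).
s_p² = [(15−1)·0.5987² + (13−1)·0.508²]/(15+13−2) = 0.312114
t = (3.603 − 4.171)/√[0.312114·(1/15 + 1/13)] = -2.683
df = n₁ + n₂ − 2 = 26
p-value = P(T ≤ -2.683) ≈ 0.006
Since p ≈ 0.006 < α = 0.05, reject H0; the data support H1.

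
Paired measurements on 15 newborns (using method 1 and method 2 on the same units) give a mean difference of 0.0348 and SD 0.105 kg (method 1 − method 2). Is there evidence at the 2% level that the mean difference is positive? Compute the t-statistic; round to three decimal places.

1.284

H0: μ_d = 0; H1: μ_d > 0 (paired t-test on the differences, right-tailed).
t = d̄/(s_d/√n) = 0.0348/(0.105/√15) = 1.284
df = n − 1 = 14
p-value = P(T ≥ 1.284) ≈ 0.110
Since p ≈ 0.110 > α = 0.02, fail to reject H0; the data do not provide sufficient evidence against H0.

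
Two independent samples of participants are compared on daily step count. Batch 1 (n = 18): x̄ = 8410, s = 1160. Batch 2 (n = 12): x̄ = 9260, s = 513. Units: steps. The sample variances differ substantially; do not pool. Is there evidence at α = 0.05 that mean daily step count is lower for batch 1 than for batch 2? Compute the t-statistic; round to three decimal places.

Let group 1 = batch 1, group 2 = batch 2. H0: μ_1 = μ_2; H1: μ_1 < μ_2 (Welch's two-sample t-test, left-tailed).
t = (x̄_1 − x̄_2)/√(s_1²/n_1 + s_2²/n_2) = (8410 − 9260)/√(1160²/18 + 513²/12) = -2.734
Welch–Satterthwaite df ≈ 25.10
p-value = P(T ≤ -2.734) ≈ 0.0057
Since p ≈ 0.0057 < α = 0.05, reject H0; the data support H1.

-2.734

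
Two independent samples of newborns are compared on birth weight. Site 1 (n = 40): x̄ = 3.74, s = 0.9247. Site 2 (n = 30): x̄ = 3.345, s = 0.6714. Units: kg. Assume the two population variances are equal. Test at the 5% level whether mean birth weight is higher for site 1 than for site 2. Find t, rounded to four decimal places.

1.9794

Let group 1 = site 1, group 2 = site 2. H0: μ_1 = μ_2; H1: μ_1 > μ_2 (two-sample pooled-variance t-test, right-tailed).
s_p² = [(40−1)·0.9247² + (30−1)·0.6714²]/(40+30−2) = 0.682651
t = (3.74 − 3.345)/√[0.682651·(1/40 + 1/30)] = 1.9794
df = n₁ + n₂ − 2 = 68
p-value = P(T ≥ 1.9794) ≈ 0.0259
Since p ≈ 0.0259 < α = 0.05, reject H0; the evidence is statistically significant.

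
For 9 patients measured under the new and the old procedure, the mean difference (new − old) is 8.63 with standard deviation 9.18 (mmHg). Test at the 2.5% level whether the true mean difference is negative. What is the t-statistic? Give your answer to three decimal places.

H0: μ_d = 0; H1: μ_d < 0 (paired t-test on the differences, left-tailed).
t = d̄/(s_d/√n) = 8.63/(9.18/√9) = 2.820
df = n − 1 = 8
p-value = P(T ≤ 2.820) ≈ 0.9888
Since p ≈ 0.9888 > α = 0.025, fail to reject H0; the data do not provide sufficient evidence against H0.

2.820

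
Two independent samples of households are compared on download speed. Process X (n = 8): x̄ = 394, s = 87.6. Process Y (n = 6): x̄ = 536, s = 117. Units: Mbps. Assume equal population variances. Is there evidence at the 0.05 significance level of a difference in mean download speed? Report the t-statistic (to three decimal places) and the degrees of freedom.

Let group 1 = process X, group 2 = process Y. H0: μ_1 = μ_2; H1: μ_1 ≠ μ_2 (two-sample pooled-variance t-test, two-sided).
s_p² = [(8−1)·87.6² + (6−1)·117²]/(8+6−2) = 10180.1
t = (394 − 536)/√[10180.1·(1/8 + 1/6)] = -2.606
df = n₁ + n₂ − 2 = 12
Two-sided p-value ≈ 0.023
Since p ≈ 0.023 < α = 0.05, reject H0; the evidence is statistically significant.

t = -2.606, df = 12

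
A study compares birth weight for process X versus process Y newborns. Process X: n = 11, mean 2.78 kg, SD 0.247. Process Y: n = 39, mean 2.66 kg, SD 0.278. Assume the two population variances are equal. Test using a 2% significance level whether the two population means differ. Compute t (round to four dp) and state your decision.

t = 1.2931; fail to reject H0

Let group 1 = process X, group 2 = process Y. H0: μ_1 = μ_2; H1: μ_1 ≠ μ_2 (two-sample pooled-variance t-test, two-sided).
s_p² = [(11−1)·0.247² + (39−1)·0.278²]/(11+39−2) = 0.0738934
t = (2.78 − 2.66)/√[0.0738934·(1/11 + 1/39)] = 1.2931
df = n₁ + n₂ − 2 = 48
Two-sided p-value ≈ 0.2022
Since p ≈ 0.2022 > α = 0.02, fail to reject H0; the data do not provide sufficient evidence against H0.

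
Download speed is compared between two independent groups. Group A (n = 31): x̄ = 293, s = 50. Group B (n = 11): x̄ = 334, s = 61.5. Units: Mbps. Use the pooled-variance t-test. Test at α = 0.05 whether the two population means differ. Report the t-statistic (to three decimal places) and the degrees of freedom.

t = -2.200, df = 40

Let group 1 = group A, group 2 = group B. H0: μ_1 = μ_2; H1: μ_1 ≠ μ_2 (two-sample pooled-variance t-test, two-sided).
s_p² = [(31−1)·50² + (11−1)·61.5²]/(31+11−2) = 2820.56
t = (293 − 334)/√[2820.56·(1/31 + 1/11)] = -2.200
df = n₁ + n₂ − 2 = 40
Two-sided p-value ≈ 0.034
Since p ≈ 0.034 < α = 0.05, reject H0; the data support H1.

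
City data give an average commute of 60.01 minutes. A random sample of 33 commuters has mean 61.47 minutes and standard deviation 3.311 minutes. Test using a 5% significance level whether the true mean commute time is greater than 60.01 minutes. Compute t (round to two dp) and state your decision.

H0: μ = 60.01; H1: μ > 60.01 (one-sample t-test, right-tailed).
t = (x̄ − μ₀)/(s/√n) = (61.47 − 60.01)/(3.311/√33) = 2.53
df = n − 1 = 32
p-value = P(T ≥ 2.53) ≈ 0.008
Since p ≈ 0.008 < α = 0.05, reject H0; the data support H1.

t = 2.53; reject H0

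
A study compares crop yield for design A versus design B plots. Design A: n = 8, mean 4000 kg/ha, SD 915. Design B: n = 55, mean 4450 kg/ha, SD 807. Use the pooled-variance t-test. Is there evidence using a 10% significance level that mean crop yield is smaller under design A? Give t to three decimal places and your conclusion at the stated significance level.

Let group 1 = design A, group 2 = design B. H0: μ_1 = μ_2; H1: μ_1 < μ_2 (two-sample pooled-variance t-test, left-tailed).
s_p² = [(8−1)·915² + (55−1)·807²]/(8+55−2) = 672591
t = (4000 − 4450)/√[672591·(1/8 + 1/55)] = -1.450
df = n₁ + n₂ − 2 = 61
p-value = P(T ≤ -1.450) ≈ 0.076
Since p ≈ 0.076 < α = 0.1, reject H0; the evidence is statistically significant.

t = -1.450; reject H0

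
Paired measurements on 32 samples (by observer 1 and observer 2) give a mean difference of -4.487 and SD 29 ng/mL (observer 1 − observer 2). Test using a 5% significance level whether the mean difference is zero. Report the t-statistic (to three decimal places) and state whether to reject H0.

H0: μ_d = 0; H1: μ_d ≠ 0 (paired t-test on the differences, two-sided).
t = d̄/(s_d/√n) = -4.487/(29/√32) = -0.875
df = n − 1 = 31
Two-sided p-value ≈ 0.388
Since p ≈ 0.388 > α = 0.05, fail to reject H0; the evidence is not statistically significant.

t = -0.875; fail to reject H0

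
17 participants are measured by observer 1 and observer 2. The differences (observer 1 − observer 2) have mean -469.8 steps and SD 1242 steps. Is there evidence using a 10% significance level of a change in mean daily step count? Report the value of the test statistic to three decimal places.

-1.560

H0: μ_d = 0; H1: μ_d ≠ 0 (paired t-test on the differences, two-sided).
t = d̄/(s_d/√n) = -469.8/(1242/√17) = -1.560
df = n − 1 = 16
Two-sided p-value ≈ 0.138
Since p ≈ 0.138 > α = 0.1, fail to reject H0; the data do not provide sufficient evidence against H0.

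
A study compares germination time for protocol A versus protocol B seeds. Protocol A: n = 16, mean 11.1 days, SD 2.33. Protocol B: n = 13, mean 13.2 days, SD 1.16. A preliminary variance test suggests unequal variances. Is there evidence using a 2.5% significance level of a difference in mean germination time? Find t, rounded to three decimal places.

-3.156

Let group 1 = protocol A, group 2 = protocol B. H0: μ_1 = μ_2; H1: μ_1 ≠ μ_2 (Welch's two-sample t-test, two-sided).
t = (x̄_1 − x̄_2)/√(s_1²/n_1 + s_2²/n_2) = (11.1 − 13.2)/√(2.33²/16 + 1.16²/13) = -3.156
Welch–Satterthwaite df ≈ 22.89
Two-sided p-value ≈ 0.004
Since p ≈ 0.004 < α = 0.025, reject H0; the data support H1.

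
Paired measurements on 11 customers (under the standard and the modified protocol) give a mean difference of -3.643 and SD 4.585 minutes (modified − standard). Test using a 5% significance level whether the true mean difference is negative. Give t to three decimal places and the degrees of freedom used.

t = -2.635, df = 10

H0: μ_d = 0; H1: μ_d < 0 (paired t-test on the differences, left-tailed).
t = d̄/(s_d/√n) = -3.643/(4.585/√11) = -2.635
df = n − 1 = 10
p-value = P(T ≤ -2.635) ≈ 0.012
Since p ≈ 0.012 < α = 0.05, reject H0; the data support H1.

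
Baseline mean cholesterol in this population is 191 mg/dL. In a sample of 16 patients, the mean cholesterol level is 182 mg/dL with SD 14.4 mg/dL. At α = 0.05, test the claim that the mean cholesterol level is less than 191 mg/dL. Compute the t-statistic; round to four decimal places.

H0: μ = 191; H1: μ < 191 (one-sample t-test, left-tailed).
t = (x̄ − μ₀)/(s/√n) = (182 − 191)/(14.4/√16) = -2.5000
df = n − 1 = 15
p-value = P(T ≤ -2.5000) ≈ 0.012
Since p ≈ 0.012 < α = 0.05, reject H0; the evidence is statistically significant.

-2.5000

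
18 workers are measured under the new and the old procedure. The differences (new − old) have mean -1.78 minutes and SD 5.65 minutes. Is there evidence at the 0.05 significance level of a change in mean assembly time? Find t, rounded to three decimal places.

-1.337

H0: μ_d = 0; H1: μ_d ≠ 0 (paired t-test on the differences, two-sided).
t = d̄/(s_d/√n) = -1.78/(5.65/√18) = -1.337
df = n − 1 = 17
Two-sided p-value ≈ 0.1990
Since p ≈ 0.1990 > α = 0.05, fail to reject H0; the data do not provide sufficient evidence against H0.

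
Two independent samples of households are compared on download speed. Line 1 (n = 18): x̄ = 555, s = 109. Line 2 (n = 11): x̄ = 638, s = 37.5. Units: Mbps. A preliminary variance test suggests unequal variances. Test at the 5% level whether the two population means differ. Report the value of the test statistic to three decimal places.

Let group 1 = line 1, group 2 = line 2. H0: μ_1 = μ_2; H1: μ_1 ≠ μ_2 (Welch's two-sample t-test, two-sided).
t = (x̄_1 − x̄_2)/√(s_1²/n_1 + s_2²/n_2) = (555 − 638)/√(109²/18 + 37.5²/11) = -2.957
Welch–Satterthwaite df ≈ 22.77
Two-sided p-value ≈ 0.0071
Since p ≈ 0.0071 < α = 0.05, reject H0; the data support H1.

-2.957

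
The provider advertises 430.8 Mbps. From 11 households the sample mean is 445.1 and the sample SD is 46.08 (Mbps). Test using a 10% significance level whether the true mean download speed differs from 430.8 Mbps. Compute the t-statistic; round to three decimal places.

H0: μ = 430.8; H1: μ ≠ 430.8 (one-sample t-test, two-sided).
t = (x̄ − μ₀)/(s/√n) = (445.1 − 430.8)/(46.08/√11) = 1.029
df = n − 1 = 10
Two-sided p-value ≈ 0.3276
Since p ≈ 0.3276 > α = 0.1, fail to reject H0; the data do not provide sufficient evidence against H0.

1.029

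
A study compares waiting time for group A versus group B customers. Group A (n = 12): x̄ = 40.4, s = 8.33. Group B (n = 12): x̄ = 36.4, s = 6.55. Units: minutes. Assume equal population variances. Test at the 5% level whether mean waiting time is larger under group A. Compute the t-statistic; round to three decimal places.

Let group 1 = group A, group 2 = group B. H0: μ_1 = μ_2; H1: μ_1 > μ_2 (two-sample pooled-variance t-test, right-tailed).
s_p² = [(12−1)·8.33² + (12−1)·6.55²]/(12+12−2) = 56.1457
t = (40.4 − 36.4)/√[56.1457·(1/12 + 1/12)] = 1.308
df = n₁ + n₂ − 2 = 22
p-value = P(T ≥ 1.308) ≈ 0.102
Since p ≈ 0.102 > α = 0.05, fail to reject H0; the data do not provide sufficient evidence against H0.

1.308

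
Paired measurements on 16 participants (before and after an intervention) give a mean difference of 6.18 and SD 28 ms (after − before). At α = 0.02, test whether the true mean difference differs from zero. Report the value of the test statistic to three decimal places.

0.883

H0: μ_d = 0; H1: μ_d ≠ 0 (paired t-test on the differences, two-sided).
t = d̄/(s_d/√n) = 6.18/(28/√16) = 0.883
df = n − 1 = 15
Two-sided p-value ≈ 0.391
Since p ≈ 0.391 > α = 0.02, fail to reject H0; the data do not provide sufficient evidence against H0.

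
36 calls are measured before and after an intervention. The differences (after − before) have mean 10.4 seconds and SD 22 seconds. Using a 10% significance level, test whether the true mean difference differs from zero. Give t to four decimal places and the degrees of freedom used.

H0: μ_d = 0; H1: μ_d ≠ 0 (paired t-test on the differences, two-sided).
t = d̄/(s_d/√n) = 10.4/(22/√36) = 2.8364
df = n − 1 = 35
Two-sided p-value ≈ 0.008
Since p ≈ 0.008 < α = 0.1, reject H0; the evidence is statistically significant.

t = 2.8364, df = 35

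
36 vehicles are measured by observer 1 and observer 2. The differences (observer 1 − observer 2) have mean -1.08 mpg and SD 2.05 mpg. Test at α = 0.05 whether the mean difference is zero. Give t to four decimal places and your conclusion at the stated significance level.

t = -3.1610; reject H0

H0: μ_d = 0; H1: μ_d ≠ 0 (paired t-test on the differences, two-sided).
t = d̄/(s_d/√n) = -1.08/(2.05/√36) = -3.1610
df = n − 1 = 35
Two-sided p-value ≈ 0.0032
Since p ≈ 0.0032 < α = 0.05, reject H0; the evidence is statistically significant.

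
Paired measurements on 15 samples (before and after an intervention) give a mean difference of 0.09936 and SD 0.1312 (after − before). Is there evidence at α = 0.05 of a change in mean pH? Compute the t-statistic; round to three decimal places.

H0: μ_d = 0; H1: μ_d ≠ 0 (paired t-test on the differences, two-sided).
t = d̄/(s_d/√n) = 0.09936/(0.1312/√15) = 2.933
df = n − 1 = 14
Two-sided p-value ≈ 0.011
Since p ≈ 0.011 < α = 0.05, reject H0; the evidence is statistically significant.

2.933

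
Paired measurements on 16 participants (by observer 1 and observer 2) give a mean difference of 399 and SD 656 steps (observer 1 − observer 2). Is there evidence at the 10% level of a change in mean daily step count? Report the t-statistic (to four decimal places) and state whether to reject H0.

t = 2.4329; reject H0

H0: μ_d = 0; H1: μ_d ≠ 0 (paired t-test on the differences, two-sided).
t = d̄/(s_d/√n) = 399/(656/√16) = 2.4329
df = n − 1 = 15
Two-sided p-value ≈ 0.028
Since p ≈ 0.028 < α = 0.1, reject H0; the evidence is statistically significant.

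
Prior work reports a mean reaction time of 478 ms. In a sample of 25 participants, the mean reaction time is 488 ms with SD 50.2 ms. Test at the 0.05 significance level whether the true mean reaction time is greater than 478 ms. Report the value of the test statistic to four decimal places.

0.9960

H0: μ = 478; H1: μ > 478 (one-sample t-test, right-tailed).
t = (x̄ − μ₀)/(s/√n) = (488 − 478)/(50.2/√25) = 0.9960
df = n − 1 = 24
p-value = P(T ≥ 0.9960) ≈ 0.165
Since p ≈ 0.165 > α = 0.05, fail to reject H0; the evidence is not statistically significant.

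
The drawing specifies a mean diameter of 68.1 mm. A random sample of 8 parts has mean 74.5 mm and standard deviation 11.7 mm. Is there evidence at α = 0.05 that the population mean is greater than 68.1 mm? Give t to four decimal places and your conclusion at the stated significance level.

H0: μ = 68.1; H1: μ > 68.1 (one-sample t-test, right-tailed).
t = (x̄ − μ₀)/(s/√n) = (74.5 − 68.1)/(11.7/√8) = 1.5472
df = n − 1 = 7
p-value = P(T ≥ 1.5472) ≈ 0.0829
Since p ≈ 0.0829 > α = 0.05, fail to reject H0; the data do not provide sufficient evidence against H0.

t = 1.5472; fail to reject H0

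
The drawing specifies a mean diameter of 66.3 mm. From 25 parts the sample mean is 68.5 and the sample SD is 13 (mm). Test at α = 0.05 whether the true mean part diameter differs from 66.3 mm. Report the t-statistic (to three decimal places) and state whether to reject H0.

H0: μ = 66.3; H1: μ ≠ 66.3 (one-sample t-test, two-sided).
t = (x̄ − μ₀)/(s/√n) = (68.5 − 66.3)/(13/√25) = 0.846
df = n − 1 = 24
Two-sided p-value ≈ 0.406
Since p ≈ 0.406 > α = 0.05, fail to reject H0; the evidence is not statistically significant.

t = 0.846; fail to reject H0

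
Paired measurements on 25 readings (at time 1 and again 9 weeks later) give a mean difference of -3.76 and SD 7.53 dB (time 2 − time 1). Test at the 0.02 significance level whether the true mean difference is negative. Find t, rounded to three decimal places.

-2.497

H0: μ_d = 0; H1: μ_d < 0 (paired t-test on the differences, left-tailed).
t = d̄/(s_d/√n) = -3.76/(7.53/√25) = -2.497
df = n − 1 = 24
p-value = P(T ≤ -2.497) ≈ 0.0099
Since p ≈ 0.0099 < α = 0.02, reject H0; the evidence is statistically significant.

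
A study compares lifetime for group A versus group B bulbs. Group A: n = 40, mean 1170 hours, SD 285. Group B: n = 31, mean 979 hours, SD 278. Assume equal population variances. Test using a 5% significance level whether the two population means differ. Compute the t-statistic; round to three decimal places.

2.831

Let group 1 = group A, group 2 = group B. H0: μ_1 = μ_2; H1: μ_1 ≠ μ_2 (two-sample pooled-variance t-test, two-sided).
s_p² = [(40−1)·285² + (31−1)·278²]/(40+31−2) = 79511.5
t = (1170 − 979)/√[79511.5·(1/40 + 1/31)] = 2.831
df = n₁ + n₂ − 2 = 69
Two-sided p-value ≈ 0.006
Since p ≈ 0.006 < α = 0.05, reject H0; the data support H1.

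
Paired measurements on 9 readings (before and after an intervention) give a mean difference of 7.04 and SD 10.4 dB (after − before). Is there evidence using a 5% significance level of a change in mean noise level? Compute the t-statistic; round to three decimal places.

H0: μ_d = 0; H1: μ_d ≠ 0 (paired t-test on the differences, two-sided).
t = d̄/(s_d/√n) = 7.04/(10.4/√9) = 2.031
df = n − 1 = 8
Two-sided p-value ≈ 0.077
Since p ≈ 0.077 > α = 0.05, fail to reject H0; the data do not provide sufficient evidence against H0.

2.031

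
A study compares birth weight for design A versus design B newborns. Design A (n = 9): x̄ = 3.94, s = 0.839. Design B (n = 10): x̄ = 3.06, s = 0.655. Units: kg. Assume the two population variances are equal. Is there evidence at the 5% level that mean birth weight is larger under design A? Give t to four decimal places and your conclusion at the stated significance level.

t = 2.5631; reject H0

Let group 1 = design A, group 2 = design B. H0: μ_1 = μ_2; H1: μ_1 > μ_2 (two-sample pooled-variance t-test, right-tailed).
s_p² = [(9−1)·0.839² + (10−1)·0.655²]/(9+10−2) = 0.558388
t = (3.94 − 3.06)/√[0.558388·(1/9 + 1/10)] = 2.5631
df = n₁ + n₂ − 2 = 17
p-value = P(T ≥ 2.5631) ≈ 0.0101
Since p ≈ 0.0101 < α = 0.05, reject H0; the data support H1.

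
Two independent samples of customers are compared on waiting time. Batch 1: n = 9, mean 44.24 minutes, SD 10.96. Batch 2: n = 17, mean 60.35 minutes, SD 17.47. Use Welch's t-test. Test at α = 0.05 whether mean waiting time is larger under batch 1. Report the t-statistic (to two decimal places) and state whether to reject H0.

t = -2.88; fail to reject H0

Let group 1 = batch 1, group 2 = batch 2. H0: μ_1 = μ_2; H1: μ_1 > μ_2 (Welch's two-sample t-test, right-tailed).
t = (x̄_1 − x̄_2)/√(s_1²/n_1 + s_2²/n_2) = (44.24 − 60.35)/√(10.96²/9 + 17.47²/17) = -2.88
Welch–Satterthwaite df ≈ 23.10
p-value = P(T ≥ -2.88) ≈ 0.9958
Since p ≈ 0.9958 > α = 0.05, fail to reject H0; the data do not provide sufficient evidence against H0.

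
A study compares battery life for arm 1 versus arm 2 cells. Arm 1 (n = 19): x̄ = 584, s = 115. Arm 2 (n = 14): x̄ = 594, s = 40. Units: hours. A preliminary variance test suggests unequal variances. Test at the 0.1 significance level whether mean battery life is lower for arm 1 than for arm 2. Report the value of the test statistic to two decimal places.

Let group 1 = arm 1, group 2 = arm 2. H0: μ_1 = μ_2; H1: μ_1 < μ_2 (Welch's two-sample t-test, left-tailed).
t = (x̄_1 − x̄_2)/√(s_1²/n_1 + s_2²/n_2) = (584 − 594)/√(115²/19 + 40²/14) = -0.35
Welch–Satterthwaite df ≈ 23.52
p-value = P(T ≤ -0.35) ≈ 0.364
Since p ≈ 0.364 > α = 0.1, fail to reject H0; the evidence is not statistically significant.

-0.35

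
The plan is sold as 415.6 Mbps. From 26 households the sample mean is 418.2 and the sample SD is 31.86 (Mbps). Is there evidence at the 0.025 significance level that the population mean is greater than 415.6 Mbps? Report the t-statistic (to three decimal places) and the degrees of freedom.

t = 0.416, df = 25

H0: μ = 415.6; H1: μ > 415.6 (one-sample t-test, right-tailed).
t = (x̄ − μ₀)/(s/√n) = (418.2 − 415.6)/(31.86/√26) = 0.416
df = n − 1 = 25
p-value = P(T ≥ 0.416) ≈ 0.3404
Since p ≈ 0.3404 > α = 0.025, fail to reject H0; the evidence is not statistically significant.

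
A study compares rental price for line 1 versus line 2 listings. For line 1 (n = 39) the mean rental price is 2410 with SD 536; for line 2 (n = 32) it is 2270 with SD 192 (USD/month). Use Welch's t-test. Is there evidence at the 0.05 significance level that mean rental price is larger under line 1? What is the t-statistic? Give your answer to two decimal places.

1.52

Let group 1 = line 1, group 2 = line 2. H0: μ_1 = μ_2; H1: μ_1 > μ_2 (Welch's two-sample t-test, right-tailed).
t = (x̄_1 − x̄_2)/√(s_1²/n_1 + s_2²/n_2) = (2410 − 2270)/√(536²/39 + 192²/32) = 1.52
Welch–Satterthwaite df ≈ 49.34
p-value = P(T ≥ 1.52) ≈ 0.068
Since p ≈ 0.068 > α = 0.05, fail to reject H0; the evidence is not statistically significant.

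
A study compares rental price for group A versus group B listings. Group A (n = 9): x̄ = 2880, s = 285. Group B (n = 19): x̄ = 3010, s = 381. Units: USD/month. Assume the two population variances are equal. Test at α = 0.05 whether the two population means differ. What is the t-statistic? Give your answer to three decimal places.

-0.907

Let group 1 = group A, group 2 = group B. H0: μ_1 = μ_2; H1: μ_1 ≠ μ_2 (two-sample pooled-variance t-test, two-sided).
s_p² = [(9−1)·285² + (19−1)·381²]/(9+19−2) = 125488
t = (2880 − 3010)/√[125488·(1/9 + 1/19)] = -0.907
df = n₁ + n₂ − 2 = 26
Two-sided p-value ≈ 0.3728
Since p ≈ 0.3728 > α = 0.05, fail to reject H0; the evidence is not statistically significant.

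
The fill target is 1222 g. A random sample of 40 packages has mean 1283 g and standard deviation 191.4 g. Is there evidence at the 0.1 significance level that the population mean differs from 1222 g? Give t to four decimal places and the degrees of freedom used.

t = 2.0157, df = 39

H0: μ = 1222; H1: μ ≠ 1222 (one-sample t-test, two-sided).
t = (x̄ − μ₀)/(s/√n) = (1283 − 1222)/(191.4/√40) = 2.0157
df = n − 1 = 39
Two-sided p-value ≈ 0.0508
Since p ≈ 0.0508 < α = 0.1, reject H0; the evidence is statistically significant.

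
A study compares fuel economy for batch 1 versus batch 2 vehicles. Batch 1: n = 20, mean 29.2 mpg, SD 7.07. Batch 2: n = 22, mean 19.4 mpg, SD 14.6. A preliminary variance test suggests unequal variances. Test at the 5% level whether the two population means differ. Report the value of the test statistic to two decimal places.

2.81

Let group 1 = batch 1, group 2 = batch 2. H0: μ_1 = μ_2; H1: μ_1 ≠ μ_2 (Welch's two-sample t-test, two-sided).
t = (x̄_1 − x̄_2)/√(s_1²/n_1 + s_2²/n_2) = (29.2 − 19.4)/√(7.07²/20 + 14.6²/22) = 2.81
Welch–Satterthwaite df ≈ 30.95
Two-sided p-value ≈ 0.0086
Since p ≈ 0.0086 < α = 0.05, reject H0; the data support H1.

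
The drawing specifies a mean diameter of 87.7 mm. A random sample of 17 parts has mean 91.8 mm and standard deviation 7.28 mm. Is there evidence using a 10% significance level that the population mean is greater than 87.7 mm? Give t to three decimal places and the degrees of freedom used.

t = 2.322, df = 16

H0: μ = 87.7; H1: μ > 87.7 (one-sample t-test, right-tailed).
t = (x̄ − μ₀)/(s/√n) = (91.8 − 87.7)/(7.28/√17) = 2.322
df = n − 1 = 16
p-value = P(T ≥ 2.322) ≈ 0.0169
Since p ≈ 0.0169 < α = 0.1, reject H0; the data support H1.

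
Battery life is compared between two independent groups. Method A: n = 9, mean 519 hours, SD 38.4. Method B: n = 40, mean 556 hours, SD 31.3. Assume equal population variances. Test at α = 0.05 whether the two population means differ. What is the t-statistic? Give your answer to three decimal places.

-3.075

Let group 1 = method A, group 2 = method B. H0: μ_1 = μ_2; H1: μ_1 ≠ μ_2 (two-sample pooled-variance t-test, two-sided).
s_p² = [(9−1)·38.4² + (40−1)·31.3²]/(9+40−2) = 1063.92
t = (519 − 556)/√[1063.92·(1/9 + 1/40)] = -3.075
df = n₁ + n₂ − 2 = 47
Two-sided p-value ≈ 0.004
Since p ≈ 0.004 < α = 0.05, reject H0; the evidence is statistically significant.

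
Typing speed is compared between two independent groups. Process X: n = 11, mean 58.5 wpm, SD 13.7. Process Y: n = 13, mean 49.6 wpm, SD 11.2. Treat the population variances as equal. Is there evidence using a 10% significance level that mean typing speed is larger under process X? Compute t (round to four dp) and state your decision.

Let group 1 = process X, group 2 = process Y. H0: μ_1 = μ_2; H1: μ_1 > μ_2 (two-sample pooled-variance t-test, right-tailed).
s_p² = [(11−1)·13.7² + (13−1)·11.2²]/(11+13−2) = 153.735
t = (58.5 − 49.6)/√[153.735·(1/11 + 1/13)] = 1.7521
df = n₁ + n₂ − 2 = 22
p-value = P(T ≥ 1.7521) ≈ 0.0468
Since p ≈ 0.0468 < α = 0.1, reject H0; the data support H1.

t = 1.7521; reject H0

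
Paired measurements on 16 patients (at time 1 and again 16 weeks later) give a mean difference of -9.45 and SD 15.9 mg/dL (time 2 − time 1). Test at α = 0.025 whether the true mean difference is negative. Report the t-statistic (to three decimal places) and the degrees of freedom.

H0: μ_d = 0; H1: μ_d < 0 (paired t-test on the differences, left-tailed).
t = d̄/(s_d/√n) = -9.45/(15.9/√16) = -2.377
df = n − 1 = 15
p-value = P(T ≤ -2.377) ≈ 0.016
Since p ≈ 0.016 < α = 0.025, reject H0; the evidence is statistically significant.

t = -2.377, df = 15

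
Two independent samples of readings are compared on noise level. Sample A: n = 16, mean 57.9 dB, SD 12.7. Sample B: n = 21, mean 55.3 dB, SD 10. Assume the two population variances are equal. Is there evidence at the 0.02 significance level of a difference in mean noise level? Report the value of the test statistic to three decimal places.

Let group 1 = sample A, group 2 = sample B. H0: μ_1 = μ_2; H1: μ_1 ≠ μ_2 (two-sample pooled-variance t-test, two-sided).
s_p² = [(16−1)·12.7² + (21−1)·10²]/(16+21−2) = 126.267
t = (57.9 − 55.3)/√[126.267·(1/16 + 1/21)] = 0.697
df = n₁ + n₂ − 2 = 35
Two-sided p-value ≈ 0.4902
Since p ≈ 0.4902 > α = 0.02, fail to reject H0; the data do not provide sufficient evidence against H0.

0.697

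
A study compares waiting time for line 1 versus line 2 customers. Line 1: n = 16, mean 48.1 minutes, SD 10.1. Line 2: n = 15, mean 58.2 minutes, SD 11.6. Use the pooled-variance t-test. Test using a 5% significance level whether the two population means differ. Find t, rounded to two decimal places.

Let group 1 = line 1, group 2 = line 2. H0: μ_1 = μ_2; H1: μ_1 ≠ μ_2 (two-sample pooled-variance t-test, two-sided).
s_p² = [(16−1)·10.1² + (15−1)·11.6²]/(16+15−2) = 117.724
t = (48.1 − 58.2)/√[117.724·(1/16 + 1/15)] = -2.59
df = n₁ + n₂ − 2 = 29
Two-sided p-value ≈ 0.015
Since p ≈ 0.015 < α = 0.05, reject H0; the evidence is statistically significant.

-2.59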